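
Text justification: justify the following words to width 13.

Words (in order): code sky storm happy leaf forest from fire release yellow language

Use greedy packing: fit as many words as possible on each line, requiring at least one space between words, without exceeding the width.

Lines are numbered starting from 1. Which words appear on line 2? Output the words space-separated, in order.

Answer: storm happy

Derivation:
Line 1: ['code', 'sky'] (min_width=8, slack=5)
Line 2: ['storm', 'happy'] (min_width=11, slack=2)
Line 3: ['leaf', 'forest'] (min_width=11, slack=2)
Line 4: ['from', 'fire'] (min_width=9, slack=4)
Line 5: ['release'] (min_width=7, slack=6)
Line 6: ['yellow'] (min_width=6, slack=7)
Line 7: ['language'] (min_width=8, slack=5)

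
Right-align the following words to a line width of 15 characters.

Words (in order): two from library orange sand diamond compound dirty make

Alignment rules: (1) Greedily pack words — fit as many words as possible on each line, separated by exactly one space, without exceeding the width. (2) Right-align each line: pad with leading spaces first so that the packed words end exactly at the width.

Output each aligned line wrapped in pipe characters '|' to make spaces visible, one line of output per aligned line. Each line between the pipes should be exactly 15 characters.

Answer: |       two from|
| library orange|
|   sand diamond|
| compound dirty|
|           make|

Derivation:
Line 1: ['two', 'from'] (min_width=8, slack=7)
Line 2: ['library', 'orange'] (min_width=14, slack=1)
Line 3: ['sand', 'diamond'] (min_width=12, slack=3)
Line 4: ['compound', 'dirty'] (min_width=14, slack=1)
Line 5: ['make'] (min_width=4, slack=11)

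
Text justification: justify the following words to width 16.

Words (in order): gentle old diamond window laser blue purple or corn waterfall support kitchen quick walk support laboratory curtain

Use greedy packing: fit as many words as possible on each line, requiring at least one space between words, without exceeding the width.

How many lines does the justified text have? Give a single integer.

Answer: 10

Derivation:
Line 1: ['gentle', 'old'] (min_width=10, slack=6)
Line 2: ['diamond', 'window'] (min_width=14, slack=2)
Line 3: ['laser', 'blue'] (min_width=10, slack=6)
Line 4: ['purple', 'or', 'corn'] (min_width=14, slack=2)
Line 5: ['waterfall'] (min_width=9, slack=7)
Line 6: ['support', 'kitchen'] (min_width=15, slack=1)
Line 7: ['quick', 'walk'] (min_width=10, slack=6)
Line 8: ['support'] (min_width=7, slack=9)
Line 9: ['laboratory'] (min_width=10, slack=6)
Line 10: ['curtain'] (min_width=7, slack=9)
Total lines: 10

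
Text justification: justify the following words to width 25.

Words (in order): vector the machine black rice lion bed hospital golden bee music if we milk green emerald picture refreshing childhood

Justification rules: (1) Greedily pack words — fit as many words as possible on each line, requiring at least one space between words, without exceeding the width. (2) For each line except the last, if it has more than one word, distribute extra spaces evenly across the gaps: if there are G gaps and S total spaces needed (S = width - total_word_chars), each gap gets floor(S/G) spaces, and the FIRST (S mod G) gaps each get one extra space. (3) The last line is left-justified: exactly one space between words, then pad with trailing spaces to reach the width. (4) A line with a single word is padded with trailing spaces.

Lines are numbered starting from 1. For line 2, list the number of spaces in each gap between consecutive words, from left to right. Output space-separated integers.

Answer: 2 2 2

Derivation:
Line 1: ['vector', 'the', 'machine', 'black'] (min_width=24, slack=1)
Line 2: ['rice', 'lion', 'bed', 'hospital'] (min_width=22, slack=3)
Line 3: ['golden', 'bee', 'music', 'if', 'we'] (min_width=22, slack=3)
Line 4: ['milk', 'green', 'emerald'] (min_width=18, slack=7)
Line 5: ['picture', 'refreshing'] (min_width=18, slack=7)
Line 6: ['childhood'] (min_width=9, slack=16)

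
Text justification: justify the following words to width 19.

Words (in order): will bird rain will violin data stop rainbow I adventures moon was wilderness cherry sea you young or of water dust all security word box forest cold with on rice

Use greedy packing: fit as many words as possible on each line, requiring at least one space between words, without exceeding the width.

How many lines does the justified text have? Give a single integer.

Line 1: ['will', 'bird', 'rain', 'will'] (min_width=19, slack=0)
Line 2: ['violin', 'data', 'stop'] (min_width=16, slack=3)
Line 3: ['rainbow', 'I'] (min_width=9, slack=10)
Line 4: ['adventures', 'moon', 'was'] (min_width=19, slack=0)
Line 5: ['wilderness', 'cherry'] (min_width=17, slack=2)
Line 6: ['sea', 'you', 'young', 'or', 'of'] (min_width=19, slack=0)
Line 7: ['water', 'dust', 'all'] (min_width=14, slack=5)
Line 8: ['security', 'word', 'box'] (min_width=17, slack=2)
Line 9: ['forest', 'cold', 'with', 'on'] (min_width=19, slack=0)
Line 10: ['rice'] (min_width=4, slack=15)
Total lines: 10

Answer: 10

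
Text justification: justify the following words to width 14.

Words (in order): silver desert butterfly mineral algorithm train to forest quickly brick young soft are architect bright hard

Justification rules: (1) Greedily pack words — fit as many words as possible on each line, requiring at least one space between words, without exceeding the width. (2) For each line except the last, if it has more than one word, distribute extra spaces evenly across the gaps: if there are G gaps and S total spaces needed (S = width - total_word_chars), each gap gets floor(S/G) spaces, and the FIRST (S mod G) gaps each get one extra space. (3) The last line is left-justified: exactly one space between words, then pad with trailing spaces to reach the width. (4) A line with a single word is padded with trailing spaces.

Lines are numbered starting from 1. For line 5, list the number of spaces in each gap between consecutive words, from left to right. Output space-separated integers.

Answer: 7

Derivation:
Line 1: ['silver', 'desert'] (min_width=13, slack=1)
Line 2: ['butterfly'] (min_width=9, slack=5)
Line 3: ['mineral'] (min_width=7, slack=7)
Line 4: ['algorithm'] (min_width=9, slack=5)
Line 5: ['train', 'to'] (min_width=8, slack=6)
Line 6: ['forest', 'quickly'] (min_width=14, slack=0)
Line 7: ['brick', 'young'] (min_width=11, slack=3)
Line 8: ['soft', 'are'] (min_width=8, slack=6)
Line 9: ['architect'] (min_width=9, slack=5)
Line 10: ['bright', 'hard'] (min_width=11, slack=3)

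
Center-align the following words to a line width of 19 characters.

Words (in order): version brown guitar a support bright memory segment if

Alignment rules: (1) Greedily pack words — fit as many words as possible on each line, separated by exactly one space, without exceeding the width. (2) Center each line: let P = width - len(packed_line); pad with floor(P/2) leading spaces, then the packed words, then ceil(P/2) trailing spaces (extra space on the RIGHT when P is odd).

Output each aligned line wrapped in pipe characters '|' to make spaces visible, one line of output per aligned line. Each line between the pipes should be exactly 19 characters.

Answer: |   version brown   |
| guitar a support  |
|   bright memory   |
|    segment if     |

Derivation:
Line 1: ['version', 'brown'] (min_width=13, slack=6)
Line 2: ['guitar', 'a', 'support'] (min_width=16, slack=3)
Line 3: ['bright', 'memory'] (min_width=13, slack=6)
Line 4: ['segment', 'if'] (min_width=10, slack=9)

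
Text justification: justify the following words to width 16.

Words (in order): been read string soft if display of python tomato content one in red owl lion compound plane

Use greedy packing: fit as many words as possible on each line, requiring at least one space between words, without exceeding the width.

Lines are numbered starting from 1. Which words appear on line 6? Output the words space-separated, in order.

Answer: compound plane

Derivation:
Line 1: ['been', 'read', 'string'] (min_width=16, slack=0)
Line 2: ['soft', 'if', 'display'] (min_width=15, slack=1)
Line 3: ['of', 'python', 'tomato'] (min_width=16, slack=0)
Line 4: ['content', 'one', 'in'] (min_width=14, slack=2)
Line 5: ['red', 'owl', 'lion'] (min_width=12, slack=4)
Line 6: ['compound', 'plane'] (min_width=14, slack=2)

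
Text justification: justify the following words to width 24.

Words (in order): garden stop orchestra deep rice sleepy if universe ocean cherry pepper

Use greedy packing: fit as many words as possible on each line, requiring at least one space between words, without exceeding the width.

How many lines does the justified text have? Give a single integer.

Line 1: ['garden', 'stop', 'orchestra'] (min_width=21, slack=3)
Line 2: ['deep', 'rice', 'sleepy', 'if'] (min_width=19, slack=5)
Line 3: ['universe', 'ocean', 'cherry'] (min_width=21, slack=3)
Line 4: ['pepper'] (min_width=6, slack=18)
Total lines: 4

Answer: 4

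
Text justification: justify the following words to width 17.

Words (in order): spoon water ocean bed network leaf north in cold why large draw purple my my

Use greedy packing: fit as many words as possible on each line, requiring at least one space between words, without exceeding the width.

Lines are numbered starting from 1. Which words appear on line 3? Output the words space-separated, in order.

Line 1: ['spoon', 'water', 'ocean'] (min_width=17, slack=0)
Line 2: ['bed', 'network', 'leaf'] (min_width=16, slack=1)
Line 3: ['north', 'in', 'cold', 'why'] (min_width=17, slack=0)
Line 4: ['large', 'draw', 'purple'] (min_width=17, slack=0)
Line 5: ['my', 'my'] (min_width=5, slack=12)

Answer: north in cold why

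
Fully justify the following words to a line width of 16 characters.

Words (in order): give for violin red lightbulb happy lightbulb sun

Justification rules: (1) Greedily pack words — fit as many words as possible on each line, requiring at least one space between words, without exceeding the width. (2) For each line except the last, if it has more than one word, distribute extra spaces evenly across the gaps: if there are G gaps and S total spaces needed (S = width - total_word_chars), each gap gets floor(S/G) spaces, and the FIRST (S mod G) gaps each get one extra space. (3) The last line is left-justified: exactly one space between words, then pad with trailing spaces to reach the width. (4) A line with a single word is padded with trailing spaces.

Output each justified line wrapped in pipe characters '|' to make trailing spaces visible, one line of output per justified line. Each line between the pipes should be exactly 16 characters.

Answer: |give  for violin|
|red    lightbulb|
|happy  lightbulb|
|sun             |

Derivation:
Line 1: ['give', 'for', 'violin'] (min_width=15, slack=1)
Line 2: ['red', 'lightbulb'] (min_width=13, slack=3)
Line 3: ['happy', 'lightbulb'] (min_width=15, slack=1)
Line 4: ['sun'] (min_width=3, slack=13)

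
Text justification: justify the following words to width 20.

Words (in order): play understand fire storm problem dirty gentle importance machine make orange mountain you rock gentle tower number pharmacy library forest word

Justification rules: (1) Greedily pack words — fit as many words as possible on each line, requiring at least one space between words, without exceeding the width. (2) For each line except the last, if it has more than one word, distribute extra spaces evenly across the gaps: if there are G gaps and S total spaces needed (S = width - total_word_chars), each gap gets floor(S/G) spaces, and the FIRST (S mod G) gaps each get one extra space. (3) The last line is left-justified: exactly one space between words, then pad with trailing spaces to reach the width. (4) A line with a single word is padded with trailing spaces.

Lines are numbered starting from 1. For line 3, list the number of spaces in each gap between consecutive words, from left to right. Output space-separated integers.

Line 1: ['play', 'understand', 'fire'] (min_width=20, slack=0)
Line 2: ['storm', 'problem', 'dirty'] (min_width=19, slack=1)
Line 3: ['gentle', 'importance'] (min_width=17, slack=3)
Line 4: ['machine', 'make', 'orange'] (min_width=19, slack=1)
Line 5: ['mountain', 'you', 'rock'] (min_width=17, slack=3)
Line 6: ['gentle', 'tower', 'number'] (min_width=19, slack=1)
Line 7: ['pharmacy', 'library'] (min_width=16, slack=4)
Line 8: ['forest', 'word'] (min_width=11, slack=9)

Answer: 4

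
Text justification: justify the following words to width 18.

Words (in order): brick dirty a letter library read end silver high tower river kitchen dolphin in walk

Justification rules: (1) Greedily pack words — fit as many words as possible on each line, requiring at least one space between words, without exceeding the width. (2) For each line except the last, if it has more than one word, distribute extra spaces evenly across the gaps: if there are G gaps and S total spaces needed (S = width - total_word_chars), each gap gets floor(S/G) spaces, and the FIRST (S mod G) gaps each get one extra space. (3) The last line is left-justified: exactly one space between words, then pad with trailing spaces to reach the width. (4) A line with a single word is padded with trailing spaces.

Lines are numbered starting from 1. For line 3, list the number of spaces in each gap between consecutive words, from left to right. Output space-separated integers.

Answer: 3 2

Derivation:
Line 1: ['brick', 'dirty', 'a'] (min_width=13, slack=5)
Line 2: ['letter', 'library'] (min_width=14, slack=4)
Line 3: ['read', 'end', 'silver'] (min_width=15, slack=3)
Line 4: ['high', 'tower', 'river'] (min_width=16, slack=2)
Line 5: ['kitchen', 'dolphin', 'in'] (min_width=18, slack=0)
Line 6: ['walk'] (min_width=4, slack=14)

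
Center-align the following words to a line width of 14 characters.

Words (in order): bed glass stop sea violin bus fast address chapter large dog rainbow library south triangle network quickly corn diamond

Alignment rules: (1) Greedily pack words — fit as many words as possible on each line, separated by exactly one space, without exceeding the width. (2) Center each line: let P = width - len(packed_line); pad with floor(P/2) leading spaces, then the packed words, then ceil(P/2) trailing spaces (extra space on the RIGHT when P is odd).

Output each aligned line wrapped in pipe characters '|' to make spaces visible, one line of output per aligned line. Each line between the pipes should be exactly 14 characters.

Line 1: ['bed', 'glass', 'stop'] (min_width=14, slack=0)
Line 2: ['sea', 'violin', 'bus'] (min_width=14, slack=0)
Line 3: ['fast', 'address'] (min_width=12, slack=2)
Line 4: ['chapter', 'large'] (min_width=13, slack=1)
Line 5: ['dog', 'rainbow'] (min_width=11, slack=3)
Line 6: ['library', 'south'] (min_width=13, slack=1)
Line 7: ['triangle'] (min_width=8, slack=6)
Line 8: ['network'] (min_width=7, slack=7)
Line 9: ['quickly', 'corn'] (min_width=12, slack=2)
Line 10: ['diamond'] (min_width=7, slack=7)

Answer: |bed glass stop|
|sea violin bus|
| fast address |
|chapter large |
| dog rainbow  |
|library south |
|   triangle   |
|   network    |
| quickly corn |
|   diamond    |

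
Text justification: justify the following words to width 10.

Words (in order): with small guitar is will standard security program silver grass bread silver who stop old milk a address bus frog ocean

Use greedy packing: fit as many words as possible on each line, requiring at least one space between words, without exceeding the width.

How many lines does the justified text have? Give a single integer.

Answer: 15

Derivation:
Line 1: ['with', 'small'] (min_width=10, slack=0)
Line 2: ['guitar', 'is'] (min_width=9, slack=1)
Line 3: ['will'] (min_width=4, slack=6)
Line 4: ['standard'] (min_width=8, slack=2)
Line 5: ['security'] (min_width=8, slack=2)
Line 6: ['program'] (min_width=7, slack=3)
Line 7: ['silver'] (min_width=6, slack=4)
Line 8: ['grass'] (min_width=5, slack=5)
Line 9: ['bread'] (min_width=5, slack=5)
Line 10: ['silver', 'who'] (min_width=10, slack=0)
Line 11: ['stop', 'old'] (min_width=8, slack=2)
Line 12: ['milk', 'a'] (min_width=6, slack=4)
Line 13: ['address'] (min_width=7, slack=3)
Line 14: ['bus', 'frog'] (min_width=8, slack=2)
Line 15: ['ocean'] (min_width=5, slack=5)
Total lines: 15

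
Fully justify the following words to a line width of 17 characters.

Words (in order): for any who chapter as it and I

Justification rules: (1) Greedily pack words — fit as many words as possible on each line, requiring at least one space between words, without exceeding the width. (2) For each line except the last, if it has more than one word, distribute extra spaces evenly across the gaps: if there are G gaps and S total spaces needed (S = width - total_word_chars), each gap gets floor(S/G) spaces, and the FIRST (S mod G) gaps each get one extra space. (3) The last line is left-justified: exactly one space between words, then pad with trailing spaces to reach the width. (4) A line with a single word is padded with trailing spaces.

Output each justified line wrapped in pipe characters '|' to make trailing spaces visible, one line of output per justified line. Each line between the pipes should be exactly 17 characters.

Answer: |for    any    who|
|chapter as it and|
|I                |

Derivation:
Line 1: ['for', 'any', 'who'] (min_width=11, slack=6)
Line 2: ['chapter', 'as', 'it', 'and'] (min_width=17, slack=0)
Line 3: ['I'] (min_width=1, slack=16)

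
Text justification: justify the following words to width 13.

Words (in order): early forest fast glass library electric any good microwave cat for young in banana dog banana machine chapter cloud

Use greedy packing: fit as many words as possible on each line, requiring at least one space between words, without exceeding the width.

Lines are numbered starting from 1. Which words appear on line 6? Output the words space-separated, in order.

Answer: microwave cat

Derivation:
Line 1: ['early', 'forest'] (min_width=12, slack=1)
Line 2: ['fast', 'glass'] (min_width=10, slack=3)
Line 3: ['library'] (min_width=7, slack=6)
Line 4: ['electric', 'any'] (min_width=12, slack=1)
Line 5: ['good'] (min_width=4, slack=9)
Line 6: ['microwave', 'cat'] (min_width=13, slack=0)
Line 7: ['for', 'young', 'in'] (min_width=12, slack=1)
Line 8: ['banana', 'dog'] (min_width=10, slack=3)
Line 9: ['banana'] (min_width=6, slack=7)
Line 10: ['machine'] (min_width=7, slack=6)
Line 11: ['chapter', 'cloud'] (min_width=13, slack=0)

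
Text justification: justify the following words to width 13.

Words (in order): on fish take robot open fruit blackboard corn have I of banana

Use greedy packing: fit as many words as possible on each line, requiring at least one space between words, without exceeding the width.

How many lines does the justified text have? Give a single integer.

Answer: 6

Derivation:
Line 1: ['on', 'fish', 'take'] (min_width=12, slack=1)
Line 2: ['robot', 'open'] (min_width=10, slack=3)
Line 3: ['fruit'] (min_width=5, slack=8)
Line 4: ['blackboard'] (min_width=10, slack=3)
Line 5: ['corn', 'have', 'I'] (min_width=11, slack=2)
Line 6: ['of', 'banana'] (min_width=9, slack=4)
Total lines: 6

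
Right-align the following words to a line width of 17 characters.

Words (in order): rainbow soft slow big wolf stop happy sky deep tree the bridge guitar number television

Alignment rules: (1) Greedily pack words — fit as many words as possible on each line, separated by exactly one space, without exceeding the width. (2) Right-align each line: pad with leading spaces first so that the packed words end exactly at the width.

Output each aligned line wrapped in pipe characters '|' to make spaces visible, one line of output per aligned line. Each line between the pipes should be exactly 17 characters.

Line 1: ['rainbow', 'soft', 'slow'] (min_width=17, slack=0)
Line 2: ['big', 'wolf', 'stop'] (min_width=13, slack=4)
Line 3: ['happy', 'sky', 'deep'] (min_width=14, slack=3)
Line 4: ['tree', 'the', 'bridge'] (min_width=15, slack=2)
Line 5: ['guitar', 'number'] (min_width=13, slack=4)
Line 6: ['television'] (min_width=10, slack=7)

Answer: |rainbow soft slow|
|    big wolf stop|
|   happy sky deep|
|  tree the bridge|
|    guitar number|
|       television|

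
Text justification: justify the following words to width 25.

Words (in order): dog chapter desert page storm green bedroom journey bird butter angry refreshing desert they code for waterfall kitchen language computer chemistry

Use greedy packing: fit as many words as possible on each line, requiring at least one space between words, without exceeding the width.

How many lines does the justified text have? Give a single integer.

Line 1: ['dog', 'chapter', 'desert', 'page'] (min_width=23, slack=2)
Line 2: ['storm', 'green', 'bedroom'] (min_width=19, slack=6)
Line 3: ['journey', 'bird', 'butter', 'angry'] (min_width=25, slack=0)
Line 4: ['refreshing', 'desert', 'they'] (min_width=22, slack=3)
Line 5: ['code', 'for', 'waterfall'] (min_width=18, slack=7)
Line 6: ['kitchen', 'language', 'computer'] (min_width=25, slack=0)
Line 7: ['chemistry'] (min_width=9, slack=16)
Total lines: 7

Answer: 7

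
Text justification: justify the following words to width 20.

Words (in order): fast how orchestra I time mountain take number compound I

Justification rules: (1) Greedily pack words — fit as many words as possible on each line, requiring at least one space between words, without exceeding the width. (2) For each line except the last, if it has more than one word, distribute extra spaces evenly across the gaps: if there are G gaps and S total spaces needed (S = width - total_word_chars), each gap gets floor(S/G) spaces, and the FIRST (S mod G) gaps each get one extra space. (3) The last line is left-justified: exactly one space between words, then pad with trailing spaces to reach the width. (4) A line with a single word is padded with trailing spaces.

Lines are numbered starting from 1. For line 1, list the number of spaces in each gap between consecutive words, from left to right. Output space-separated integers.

Answer: 1 1 1

Derivation:
Line 1: ['fast', 'how', 'orchestra', 'I'] (min_width=20, slack=0)
Line 2: ['time', 'mountain', 'take'] (min_width=18, slack=2)
Line 3: ['number', 'compound', 'I'] (min_width=17, slack=3)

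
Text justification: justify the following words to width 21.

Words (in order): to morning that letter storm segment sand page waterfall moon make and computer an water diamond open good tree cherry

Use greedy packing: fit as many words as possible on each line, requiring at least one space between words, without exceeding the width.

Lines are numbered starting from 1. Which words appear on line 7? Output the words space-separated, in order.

Answer: tree cherry

Derivation:
Line 1: ['to', 'morning', 'that'] (min_width=15, slack=6)
Line 2: ['letter', 'storm', 'segment'] (min_width=20, slack=1)
Line 3: ['sand', 'page', 'waterfall'] (min_width=19, slack=2)
Line 4: ['moon', 'make', 'and'] (min_width=13, slack=8)
Line 5: ['computer', 'an', 'water'] (min_width=17, slack=4)
Line 6: ['diamond', 'open', 'good'] (min_width=17, slack=4)
Line 7: ['tree', 'cherry'] (min_width=11, slack=10)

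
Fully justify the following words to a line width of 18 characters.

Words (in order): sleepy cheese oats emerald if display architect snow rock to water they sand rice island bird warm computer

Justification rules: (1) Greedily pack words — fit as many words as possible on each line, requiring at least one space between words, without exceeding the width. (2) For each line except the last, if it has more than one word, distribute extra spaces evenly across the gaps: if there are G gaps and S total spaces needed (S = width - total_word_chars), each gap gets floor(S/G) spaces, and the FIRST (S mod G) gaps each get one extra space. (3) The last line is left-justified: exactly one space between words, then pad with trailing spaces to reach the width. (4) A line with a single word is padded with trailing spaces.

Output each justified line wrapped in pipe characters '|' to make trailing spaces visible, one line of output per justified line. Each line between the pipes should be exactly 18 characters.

Answer: |sleepy cheese oats|
|emerald if display|
|architect     snow|
|rock to water they|
|sand  rice  island|
|bird warm computer|

Derivation:
Line 1: ['sleepy', 'cheese', 'oats'] (min_width=18, slack=0)
Line 2: ['emerald', 'if', 'display'] (min_width=18, slack=0)
Line 3: ['architect', 'snow'] (min_width=14, slack=4)
Line 4: ['rock', 'to', 'water', 'they'] (min_width=18, slack=0)
Line 5: ['sand', 'rice', 'island'] (min_width=16, slack=2)
Line 6: ['bird', 'warm', 'computer'] (min_width=18, slack=0)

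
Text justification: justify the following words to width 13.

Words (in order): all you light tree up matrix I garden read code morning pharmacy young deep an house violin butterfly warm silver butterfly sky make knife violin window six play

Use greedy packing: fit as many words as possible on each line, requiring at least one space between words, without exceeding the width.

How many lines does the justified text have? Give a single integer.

Line 1: ['all', 'you', 'light'] (min_width=13, slack=0)
Line 2: ['tree', 'up'] (min_width=7, slack=6)
Line 3: ['matrix', 'I'] (min_width=8, slack=5)
Line 4: ['garden', 'read'] (min_width=11, slack=2)
Line 5: ['code', 'morning'] (min_width=12, slack=1)
Line 6: ['pharmacy'] (min_width=8, slack=5)
Line 7: ['young', 'deep', 'an'] (min_width=13, slack=0)
Line 8: ['house', 'violin'] (min_width=12, slack=1)
Line 9: ['butterfly'] (min_width=9, slack=4)
Line 10: ['warm', 'silver'] (min_width=11, slack=2)
Line 11: ['butterfly', 'sky'] (min_width=13, slack=0)
Line 12: ['make', 'knife'] (min_width=10, slack=3)
Line 13: ['violin', 'window'] (min_width=13, slack=0)
Line 14: ['six', 'play'] (min_width=8, slack=5)
Total lines: 14

Answer: 14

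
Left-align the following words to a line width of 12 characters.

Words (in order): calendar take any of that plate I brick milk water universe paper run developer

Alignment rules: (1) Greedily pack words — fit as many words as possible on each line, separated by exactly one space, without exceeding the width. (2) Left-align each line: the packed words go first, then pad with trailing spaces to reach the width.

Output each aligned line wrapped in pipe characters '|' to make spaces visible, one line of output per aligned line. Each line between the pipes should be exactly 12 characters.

Line 1: ['calendar'] (min_width=8, slack=4)
Line 2: ['take', 'any', 'of'] (min_width=11, slack=1)
Line 3: ['that', 'plate', 'I'] (min_width=12, slack=0)
Line 4: ['brick', 'milk'] (min_width=10, slack=2)
Line 5: ['water'] (min_width=5, slack=7)
Line 6: ['universe'] (min_width=8, slack=4)
Line 7: ['paper', 'run'] (min_width=9, slack=3)
Line 8: ['developer'] (min_width=9, slack=3)

Answer: |calendar    |
|take any of |
|that plate I|
|brick milk  |
|water       |
|universe    |
|paper run   |
|developer   |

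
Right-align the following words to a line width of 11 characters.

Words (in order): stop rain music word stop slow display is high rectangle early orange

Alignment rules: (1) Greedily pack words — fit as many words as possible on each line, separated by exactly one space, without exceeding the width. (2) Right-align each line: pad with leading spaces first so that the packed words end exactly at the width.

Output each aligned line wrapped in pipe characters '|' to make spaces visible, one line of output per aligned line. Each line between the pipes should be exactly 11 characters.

Line 1: ['stop', 'rain'] (min_width=9, slack=2)
Line 2: ['music', 'word'] (min_width=10, slack=1)
Line 3: ['stop', 'slow'] (min_width=9, slack=2)
Line 4: ['display', 'is'] (min_width=10, slack=1)
Line 5: ['high'] (min_width=4, slack=7)
Line 6: ['rectangle'] (min_width=9, slack=2)
Line 7: ['early'] (min_width=5, slack=6)
Line 8: ['orange'] (min_width=6, slack=5)

Answer: |  stop rain|
| music word|
|  stop slow|
| display is|
|       high|
|  rectangle|
|      early|
|     orange|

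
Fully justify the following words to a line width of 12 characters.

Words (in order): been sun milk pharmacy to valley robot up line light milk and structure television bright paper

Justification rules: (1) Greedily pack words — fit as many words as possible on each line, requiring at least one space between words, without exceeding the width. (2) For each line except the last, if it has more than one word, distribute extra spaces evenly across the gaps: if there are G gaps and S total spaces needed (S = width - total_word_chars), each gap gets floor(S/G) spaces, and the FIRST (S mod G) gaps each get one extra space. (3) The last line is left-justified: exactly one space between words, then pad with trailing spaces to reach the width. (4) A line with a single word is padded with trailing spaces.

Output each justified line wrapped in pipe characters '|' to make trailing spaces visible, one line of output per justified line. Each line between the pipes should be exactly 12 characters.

Line 1: ['been', 'sun'] (min_width=8, slack=4)
Line 2: ['milk'] (min_width=4, slack=8)
Line 3: ['pharmacy', 'to'] (min_width=11, slack=1)
Line 4: ['valley', 'robot'] (min_width=12, slack=0)
Line 5: ['up', 'line'] (min_width=7, slack=5)
Line 6: ['light', 'milk'] (min_width=10, slack=2)
Line 7: ['and'] (min_width=3, slack=9)
Line 8: ['structure'] (min_width=9, slack=3)
Line 9: ['television'] (min_width=10, slack=2)
Line 10: ['bright', 'paper'] (min_width=12, slack=0)

Answer: |been     sun|
|milk        |
|pharmacy  to|
|valley robot|
|up      line|
|light   milk|
|and         |
|structure   |
|television  |
|bright paper|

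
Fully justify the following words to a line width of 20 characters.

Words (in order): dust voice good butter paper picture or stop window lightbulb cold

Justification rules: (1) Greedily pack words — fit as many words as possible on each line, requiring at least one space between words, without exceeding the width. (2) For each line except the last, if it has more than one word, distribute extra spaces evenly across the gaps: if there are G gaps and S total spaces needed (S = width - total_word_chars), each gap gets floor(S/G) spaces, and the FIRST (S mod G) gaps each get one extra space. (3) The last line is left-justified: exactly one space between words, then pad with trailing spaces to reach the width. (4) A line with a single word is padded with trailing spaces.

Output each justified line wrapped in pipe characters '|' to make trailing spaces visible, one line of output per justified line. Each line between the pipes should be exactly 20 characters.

Answer: |dust    voice   good|
|butter paper picture|
|or    stop    window|
|lightbulb cold      |

Derivation:
Line 1: ['dust', 'voice', 'good'] (min_width=15, slack=5)
Line 2: ['butter', 'paper', 'picture'] (min_width=20, slack=0)
Line 3: ['or', 'stop', 'window'] (min_width=14, slack=6)
Line 4: ['lightbulb', 'cold'] (min_width=14, slack=6)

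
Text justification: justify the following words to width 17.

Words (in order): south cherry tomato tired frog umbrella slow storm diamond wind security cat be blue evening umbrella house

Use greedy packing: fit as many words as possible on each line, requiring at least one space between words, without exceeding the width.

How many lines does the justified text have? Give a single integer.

Line 1: ['south', 'cherry'] (min_width=12, slack=5)
Line 2: ['tomato', 'tired', 'frog'] (min_width=17, slack=0)
Line 3: ['umbrella', 'slow'] (min_width=13, slack=4)
Line 4: ['storm', 'diamond'] (min_width=13, slack=4)
Line 5: ['wind', 'security', 'cat'] (min_width=17, slack=0)
Line 6: ['be', 'blue', 'evening'] (min_width=15, slack=2)
Line 7: ['umbrella', 'house'] (min_width=14, slack=3)
Total lines: 7

Answer: 7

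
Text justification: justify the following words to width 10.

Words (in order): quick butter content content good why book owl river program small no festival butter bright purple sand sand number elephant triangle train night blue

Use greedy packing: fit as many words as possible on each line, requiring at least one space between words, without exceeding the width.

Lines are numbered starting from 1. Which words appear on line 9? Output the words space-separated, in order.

Line 1: ['quick'] (min_width=5, slack=5)
Line 2: ['butter'] (min_width=6, slack=4)
Line 3: ['content'] (min_width=7, slack=3)
Line 4: ['content'] (min_width=7, slack=3)
Line 5: ['good', 'why'] (min_width=8, slack=2)
Line 6: ['book', 'owl'] (min_width=8, slack=2)
Line 7: ['river'] (min_width=5, slack=5)
Line 8: ['program'] (min_width=7, slack=3)
Line 9: ['small', 'no'] (min_width=8, slack=2)
Line 10: ['festival'] (min_width=8, slack=2)
Line 11: ['butter'] (min_width=6, slack=4)
Line 12: ['bright'] (min_width=6, slack=4)
Line 13: ['purple'] (min_width=6, slack=4)
Line 14: ['sand', 'sand'] (min_width=9, slack=1)
Line 15: ['number'] (min_width=6, slack=4)
Line 16: ['elephant'] (min_width=8, slack=2)
Line 17: ['triangle'] (min_width=8, slack=2)
Line 18: ['train'] (min_width=5, slack=5)
Line 19: ['night', 'blue'] (min_width=10, slack=0)

Answer: small no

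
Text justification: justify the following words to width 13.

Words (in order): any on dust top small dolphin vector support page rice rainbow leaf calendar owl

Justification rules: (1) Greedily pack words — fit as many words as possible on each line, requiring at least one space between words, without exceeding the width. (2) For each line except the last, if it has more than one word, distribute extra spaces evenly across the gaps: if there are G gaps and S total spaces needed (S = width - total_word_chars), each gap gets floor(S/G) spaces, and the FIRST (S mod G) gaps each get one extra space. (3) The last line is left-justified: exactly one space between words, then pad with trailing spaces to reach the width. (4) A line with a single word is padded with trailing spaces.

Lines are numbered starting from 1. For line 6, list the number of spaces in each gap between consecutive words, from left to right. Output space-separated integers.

Answer: 2

Derivation:
Line 1: ['any', 'on', 'dust'] (min_width=11, slack=2)
Line 2: ['top', 'small'] (min_width=9, slack=4)
Line 3: ['dolphin'] (min_width=7, slack=6)
Line 4: ['vector'] (min_width=6, slack=7)
Line 5: ['support', 'page'] (min_width=12, slack=1)
Line 6: ['rice', 'rainbow'] (min_width=12, slack=1)
Line 7: ['leaf', 'calendar'] (min_width=13, slack=0)
Line 8: ['owl'] (min_width=3, slack=10)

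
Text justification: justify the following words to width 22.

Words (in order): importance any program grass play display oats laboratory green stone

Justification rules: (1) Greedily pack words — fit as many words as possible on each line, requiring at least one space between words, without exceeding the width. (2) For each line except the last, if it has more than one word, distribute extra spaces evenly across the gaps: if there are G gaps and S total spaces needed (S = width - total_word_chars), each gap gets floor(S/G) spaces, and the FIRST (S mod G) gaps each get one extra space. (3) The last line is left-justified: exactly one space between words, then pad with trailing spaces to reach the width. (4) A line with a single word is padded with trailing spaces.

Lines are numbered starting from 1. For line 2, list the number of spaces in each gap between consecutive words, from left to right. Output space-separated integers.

Answer: 3 3

Derivation:
Line 1: ['importance', 'any', 'program'] (min_width=22, slack=0)
Line 2: ['grass', 'play', 'display'] (min_width=18, slack=4)
Line 3: ['oats', 'laboratory', 'green'] (min_width=21, slack=1)
Line 4: ['stone'] (min_width=5, slack=17)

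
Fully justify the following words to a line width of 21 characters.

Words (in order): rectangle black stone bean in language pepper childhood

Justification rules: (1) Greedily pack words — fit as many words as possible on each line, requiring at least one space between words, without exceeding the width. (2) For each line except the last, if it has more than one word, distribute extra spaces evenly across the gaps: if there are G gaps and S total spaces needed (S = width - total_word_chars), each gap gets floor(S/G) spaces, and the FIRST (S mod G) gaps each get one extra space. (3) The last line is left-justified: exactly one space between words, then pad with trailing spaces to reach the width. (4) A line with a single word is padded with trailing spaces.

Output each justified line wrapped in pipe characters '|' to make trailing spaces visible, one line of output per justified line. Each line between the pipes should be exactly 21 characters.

Line 1: ['rectangle', 'black', 'stone'] (min_width=21, slack=0)
Line 2: ['bean', 'in', 'language'] (min_width=16, slack=5)
Line 3: ['pepper', 'childhood'] (min_width=16, slack=5)

Answer: |rectangle black stone|
|bean    in   language|
|pepper childhood     |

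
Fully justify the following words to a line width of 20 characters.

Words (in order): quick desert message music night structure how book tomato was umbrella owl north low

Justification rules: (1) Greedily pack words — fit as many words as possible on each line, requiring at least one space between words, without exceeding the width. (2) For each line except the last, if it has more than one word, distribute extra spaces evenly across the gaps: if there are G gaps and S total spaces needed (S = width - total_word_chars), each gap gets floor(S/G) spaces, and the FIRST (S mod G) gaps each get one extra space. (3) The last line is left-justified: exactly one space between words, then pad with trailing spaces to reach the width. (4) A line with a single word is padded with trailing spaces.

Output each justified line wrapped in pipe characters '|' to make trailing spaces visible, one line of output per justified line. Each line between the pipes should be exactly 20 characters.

Answer: |quick desert message|
|music          night|
|structure  how  book|
|tomato  was umbrella|
|owl north low       |

Derivation:
Line 1: ['quick', 'desert', 'message'] (min_width=20, slack=0)
Line 2: ['music', 'night'] (min_width=11, slack=9)
Line 3: ['structure', 'how', 'book'] (min_width=18, slack=2)
Line 4: ['tomato', 'was', 'umbrella'] (min_width=19, slack=1)
Line 5: ['owl', 'north', 'low'] (min_width=13, slack=7)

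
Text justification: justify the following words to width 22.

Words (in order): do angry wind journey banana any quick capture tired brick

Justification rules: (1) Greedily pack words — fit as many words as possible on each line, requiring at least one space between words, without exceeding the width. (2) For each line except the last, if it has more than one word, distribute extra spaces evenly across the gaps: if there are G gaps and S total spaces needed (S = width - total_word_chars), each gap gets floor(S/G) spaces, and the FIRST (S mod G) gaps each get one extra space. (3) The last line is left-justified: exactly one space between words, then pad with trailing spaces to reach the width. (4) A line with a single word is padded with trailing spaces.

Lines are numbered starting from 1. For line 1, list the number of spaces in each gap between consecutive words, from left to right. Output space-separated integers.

Line 1: ['do', 'angry', 'wind', 'journey'] (min_width=21, slack=1)
Line 2: ['banana', 'any', 'quick'] (min_width=16, slack=6)
Line 3: ['capture', 'tired', 'brick'] (min_width=19, slack=3)

Answer: 2 1 1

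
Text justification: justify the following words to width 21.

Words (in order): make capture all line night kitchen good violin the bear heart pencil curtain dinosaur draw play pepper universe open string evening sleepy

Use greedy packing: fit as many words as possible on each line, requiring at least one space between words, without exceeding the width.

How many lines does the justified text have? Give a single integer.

Answer: 7

Derivation:
Line 1: ['make', 'capture', 'all', 'line'] (min_width=21, slack=0)
Line 2: ['night', 'kitchen', 'good'] (min_width=18, slack=3)
Line 3: ['violin', 'the', 'bear', 'heart'] (min_width=21, slack=0)
Line 4: ['pencil', 'curtain'] (min_width=14, slack=7)
Line 5: ['dinosaur', 'draw', 'play'] (min_width=18, slack=3)
Line 6: ['pepper', 'universe', 'open'] (min_width=20, slack=1)
Line 7: ['string', 'evening', 'sleepy'] (min_width=21, slack=0)
Total lines: 7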